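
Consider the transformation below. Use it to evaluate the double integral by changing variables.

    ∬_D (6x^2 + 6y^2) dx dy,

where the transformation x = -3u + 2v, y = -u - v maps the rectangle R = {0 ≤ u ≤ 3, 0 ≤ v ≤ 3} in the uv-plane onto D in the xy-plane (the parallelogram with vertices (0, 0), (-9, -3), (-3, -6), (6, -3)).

Compute the Jacobian determinant of (x, y) with respect to (u, v):

    ∂(x,y)/∂(u,v) = | -3  2 | = (-3)(-1) - (2)(-1) = 5.
                   | -1  -1 |

Its absolute value is |J| = 5 (the area scaling factor).

Substituting x = -3u + 2v, y = -u - v into the integrand,

    6x^2 + 6y^2 → 60u^2 - 60u v + 30v^2,

so the integral becomes

    ∬_R (60u^2 - 60u v + 30v^2) · |J| du dv = ∫_0^3 ∫_0^3 (300u^2 - 300u v + 150v^2) dv du.

Inner (v): 900u^2 - 1350u + 1350.
Outer (u): 6075.

Therefore ∬_D (6x^2 + 6y^2) dx dy = 6075.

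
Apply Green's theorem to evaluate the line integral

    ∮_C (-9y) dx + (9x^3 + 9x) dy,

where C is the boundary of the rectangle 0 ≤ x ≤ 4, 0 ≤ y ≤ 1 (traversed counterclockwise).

Green's theorem converts the closed line integral into a double integral over the enclosed region D:

    ∮_C P dx + Q dy = ∬_D (∂Q/∂x - ∂P/∂y) dA.

Here P = -9y, Q = 9x^3 + 9x, so

    ∂Q/∂x = 27x^2 + 9,    ∂P/∂y = -9,
    ∂Q/∂x - ∂P/∂y = 27x^2 + 18.

D is the region 0 ≤ x ≤ 4, 0 ≤ y ≤ 1. Evaluating the double integral:

    ∬_D (27x^2 + 18) dA = ∫_0^{4} ∫_0^{1} (27x^2 + 18) dy dx.

Inner (y from 0 to 1): 27x^2 + 18.
Outer (x from 0 to 4): 648.

Therefore ∮_C P dx + Q dy = 648.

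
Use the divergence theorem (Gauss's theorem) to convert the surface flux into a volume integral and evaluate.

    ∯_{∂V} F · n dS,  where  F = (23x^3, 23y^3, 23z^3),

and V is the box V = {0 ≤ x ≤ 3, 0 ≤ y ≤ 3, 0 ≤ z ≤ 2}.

By the divergence theorem,

    ∯_{∂V} F · n dS = ∭_V (∇ · F) dV.

Compute the divergence:
    ∇ · F = ∂F_x/∂x + ∂F_y/∂y + ∂F_z/∂z = 69x^2 + 69y^2 + 69z^2.

V is a rectangular box, so dV = dx dy dz with 0 ≤ x ≤ 3, 0 ≤ y ≤ 3, 0 ≤ z ≤ 2.

Integrate (69x^2 + 69y^2 + 69z^2) over V as an iterated integral:

    ∭_V (∇·F) dV = ∫_0^{3} ∫_0^{3} ∫_0^{2} (69x^2 + 69y^2 + 69z^2) dz dy dx.

Inner (z from 0 to 2): 138x^2 + 138y^2 + 184.
Middle (y from 0 to 3): 414x^2 + 1794.
Outer (x from 0 to 3): 9108.

Therefore ∯_{∂V} F · n dS = 9108.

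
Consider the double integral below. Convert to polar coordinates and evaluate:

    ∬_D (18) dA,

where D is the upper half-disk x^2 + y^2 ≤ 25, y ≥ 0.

The region D is 0 ≤ r ≤ 5, 0 ≤ θ ≤ π in polar coordinates, where x = r cos(θ), y = r sin(θ), and dA = r dr dθ.

Under the substitution, the integrand becomes 18, so

    ∬_D (18) dA = ∫_{0}^{π} ∫_{0}^{5} (18) · r dr dθ.

Inner integral (in r): ∫_{0}^{5} (18) · r dr = 225.

Outer integral (in θ): ∫_{0}^{π} (225) dθ = 225π.

Therefore ∬_D (18) dA = 225π.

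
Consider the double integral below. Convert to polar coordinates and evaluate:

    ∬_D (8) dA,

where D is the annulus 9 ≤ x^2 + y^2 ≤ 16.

The region D is 3 ≤ r ≤ 4, 0 ≤ θ ≤ 2π in polar coordinates, where x = r cos(θ), y = r sin(θ), and dA = r dr dθ.

Under the substitution, the integrand becomes 8, so

    ∬_D (8) dA = ∫_{0}^{2π} ∫_{3}^{4} (8) · r dr dθ.

Inner integral (in r): ∫_{3}^{4} (8) · r dr = 28.

Outer integral (in θ): ∫_{0}^{2π} (28) dθ = 56π.

Therefore ∬_D (8) dA = 56π.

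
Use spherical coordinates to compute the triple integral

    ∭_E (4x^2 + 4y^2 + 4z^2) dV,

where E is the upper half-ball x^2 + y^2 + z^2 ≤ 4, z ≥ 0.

In spherical coordinates, x = ρ sin(φ) cos(θ), y = ρ sin(φ) sin(θ), z = ρ cos(φ), and dV = ρ^2 sin(φ) dρ dφ dθ.

The integrand becomes 4ρ^2, so

    ∭_E (4x^2 + 4y^2 + 4z^2) dV = ∫_{0}^{2π} ∫_{0}^{π/2} ∫_{0}^{2} (4ρ^2) · ρ^2 sin(φ) dρ dφ dθ.

Inner (ρ): 128sin(φ)/5.
Middle (φ): 128/5.
Outer (θ): 256π/5.

Therefore the triple integral equals 256π/5.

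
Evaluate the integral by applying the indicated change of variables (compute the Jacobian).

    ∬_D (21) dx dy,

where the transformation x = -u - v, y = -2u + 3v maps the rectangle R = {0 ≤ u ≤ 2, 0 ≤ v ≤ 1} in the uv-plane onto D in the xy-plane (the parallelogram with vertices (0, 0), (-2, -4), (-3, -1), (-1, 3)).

Compute the Jacobian determinant of (x, y) with respect to (u, v):

    ∂(x,y)/∂(u,v) = | -1  -1 | = (-1)(3) - (-1)(-2) = -5.
                   | -2  3 |

Its absolute value is |J| = 5 (the area scaling factor).

Substituting x = -u - v, y = -2u + 3v into the integrand,

    21 → 21,

so the integral becomes

    ∬_R (21) · |J| du dv = ∫_0^2 ∫_0^1 (105) dv du.

Inner (v): 105.
Outer (u): 210.

Therefore ∬_D (21) dx dy = 210.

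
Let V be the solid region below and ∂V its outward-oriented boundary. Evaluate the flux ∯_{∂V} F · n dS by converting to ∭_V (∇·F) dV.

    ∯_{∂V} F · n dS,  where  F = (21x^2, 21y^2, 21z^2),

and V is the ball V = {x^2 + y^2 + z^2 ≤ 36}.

By the divergence theorem,

    ∯_{∂V} F · n dS = ∭_V (∇ · F) dV.

Compute the divergence:
    ∇ · F = ∂F_x/∂x + ∂F_y/∂y + ∂F_z/∂z = 42x + 42y + 42z.

In spherical coordinates, x = ρ sin(φ) cos(θ), y = ρ sin(φ) sin(θ), z = ρ cos(φ), dV = ρ^2 sin(φ) dρ dφ dθ, with 0 ≤ ρ ≤ 6, 0 ≤ φ ≤ π, 0 ≤ θ ≤ 2π.

The integrand, after substitution and multiplying by the volume element, becomes (42ρ (sqrt(2)sin(φ)sin(θ + π/4) + cos(φ))) · ρ^2 sin(φ), so

    ∭_V (∇·F) dV = ∫_0^{2π} ∫_0^{π} ∫_0^{6} (42ρ (sqrt(2)sin(φ)sin(θ + π/4) + cos(φ))) · ρ^2 sin(φ) dρ dφ dθ.

Inner (ρ from 0 to 6): 13608(sqrt(2)sin(φ)sin(θ + π/4) + cos(φ))sin(φ).
Middle (φ from 0 to π): 6804sqrt(2)π sin(θ + π/4).
Outer (θ from 0 to 2π): 0.

Therefore ∯_{∂V} F · n dS = 0.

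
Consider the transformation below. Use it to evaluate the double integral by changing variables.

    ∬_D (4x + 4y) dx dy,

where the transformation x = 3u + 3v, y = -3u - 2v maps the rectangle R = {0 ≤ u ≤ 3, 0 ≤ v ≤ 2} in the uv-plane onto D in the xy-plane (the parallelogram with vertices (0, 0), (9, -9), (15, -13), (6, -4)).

Compute the Jacobian determinant of (x, y) with respect to (u, v):

    ∂(x,y)/∂(u,v) = | 3  3 | = (3)(-2) - (3)(-3) = 3.
                   | -3  -2 |

Its absolute value is |J| = 3 (the area scaling factor).

Substituting x = 3u + 3v, y = -3u - 2v into the integrand,

    4x + 4y → 4v,

so the integral becomes

    ∬_R (4v) · |J| du dv = ∫_0^3 ∫_0^2 (12v) dv du.

Inner (v): 24.
Outer (u): 72.

Therefore ∬_D (4x + 4y) dx dy = 72.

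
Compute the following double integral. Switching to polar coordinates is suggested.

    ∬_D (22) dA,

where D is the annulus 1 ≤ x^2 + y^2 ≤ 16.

The region D is 1 ≤ r ≤ 4, 0 ≤ θ ≤ 2π in polar coordinates, where x = r cos(θ), y = r sin(θ), and dA = r dr dθ.

Under the substitution, the integrand becomes 22, so

    ∬_D (22) dA = ∫_{0}^{2π} ∫_{1}^{4} (22) · r dr dθ.

Inner integral (in r): ∫_{1}^{4} (22) · r dr = 165.

Outer integral (in θ): ∫_{0}^{2π} (165) dθ = 330π.

Therefore ∬_D (22) dA = 330π.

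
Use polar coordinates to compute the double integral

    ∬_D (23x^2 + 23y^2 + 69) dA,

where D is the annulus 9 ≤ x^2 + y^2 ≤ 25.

The region D is 3 ≤ r ≤ 5, 0 ≤ θ ≤ 2π in polar coordinates, where x = r cos(θ), y = r sin(θ), and dA = r dr dθ.

Under the substitution, the integrand becomes 23r^2 + 69, so

    ∬_D (23x^2 + 23y^2 + 69) dA = ∫_{0}^{2π} ∫_{3}^{5} (23r^2 + 69) · r dr dθ.

Inner integral (in r): ∫_{3}^{5} (23r^2 + 69) · r dr = 3680.

Outer integral (in θ): ∫_{0}^{2π} (3680) dθ = 7360π.

Therefore ∬_D (23x^2 + 23y^2 + 69) dA = 7360π.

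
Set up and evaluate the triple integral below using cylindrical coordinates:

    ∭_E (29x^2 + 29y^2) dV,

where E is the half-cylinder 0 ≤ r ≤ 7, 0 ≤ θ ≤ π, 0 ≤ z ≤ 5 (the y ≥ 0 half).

In cylindrical coordinates, x = r cos(θ), y = r sin(θ), z = z, and dV = r dr dθ dz.

The integrand becomes 29r^2, so

    ∭_E (29x^2 + 29y^2) dV = ∫_{0}^{π} ∫_{0}^{7} ∫_{0}^{5} (29r^2) · r dz dr dθ.

Inner (z): 145r^3.
Middle (r from 0 to 7): 348145/4.
Outer (θ): 348145π/4.

Therefore the triple integral equals 348145π/4.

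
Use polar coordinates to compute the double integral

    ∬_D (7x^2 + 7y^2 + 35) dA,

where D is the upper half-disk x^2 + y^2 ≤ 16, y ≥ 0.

The region D is 0 ≤ r ≤ 4, 0 ≤ θ ≤ π in polar coordinates, where x = r cos(θ), y = r sin(θ), and dA = r dr dθ.

Under the substitution, the integrand becomes 7r^2 + 35, so

    ∬_D (7x^2 + 7y^2 + 35) dA = ∫_{0}^{π} ∫_{0}^{4} (7r^2 + 35) · r dr dθ.

Inner integral (in r): ∫_{0}^{4} (7r^2 + 35) · r dr = 728.

Outer integral (in θ): ∫_{0}^{π} (728) dθ = 728π.

Therefore ∬_D (7x^2 + 7y^2 + 35) dA = 728π.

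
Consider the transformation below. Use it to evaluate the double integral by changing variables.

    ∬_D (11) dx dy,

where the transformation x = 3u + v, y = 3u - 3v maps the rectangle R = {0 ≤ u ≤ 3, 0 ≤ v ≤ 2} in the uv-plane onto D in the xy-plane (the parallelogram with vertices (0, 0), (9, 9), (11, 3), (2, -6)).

Compute the Jacobian determinant of (x, y) with respect to (u, v):

    ∂(x,y)/∂(u,v) = | 3  1 | = (3)(-3) - (1)(3) = -12.
                   | 3  -3 |

Its absolute value is |J| = 12 (the area scaling factor).

Substituting x = 3u + v, y = 3u - 3v into the integrand,

    11 → 11,

so the integral becomes

    ∬_R (11) · |J| du dv = ∫_0^3 ∫_0^2 (132) dv du.

Inner (v): 264.
Outer (u): 792.

Therefore ∬_D (11) dx dy = 792.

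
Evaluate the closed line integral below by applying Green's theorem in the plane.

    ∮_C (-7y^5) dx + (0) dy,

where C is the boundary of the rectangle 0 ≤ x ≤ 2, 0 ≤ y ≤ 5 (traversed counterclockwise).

Green's theorem converts the closed line integral into a double integral over the enclosed region D:

    ∮_C P dx + Q dy = ∬_D (∂Q/∂x - ∂P/∂y) dA.

Here P = -7y^5, Q = 0, so

    ∂Q/∂x = 0,    ∂P/∂y = -35y^4,
    ∂Q/∂x - ∂P/∂y = 35y^4.

D is the region 0 ≤ x ≤ 2, 0 ≤ y ≤ 5. Evaluating the double integral:

    ∬_D (35y^4) dA = ∫_0^{2} ∫_0^{5} (35y^4) dy dx.

Inner (y from 0 to 5): 21875.
Outer (x from 0 to 2): 43750.

Therefore ∮_C P dx + Q dy = 43750.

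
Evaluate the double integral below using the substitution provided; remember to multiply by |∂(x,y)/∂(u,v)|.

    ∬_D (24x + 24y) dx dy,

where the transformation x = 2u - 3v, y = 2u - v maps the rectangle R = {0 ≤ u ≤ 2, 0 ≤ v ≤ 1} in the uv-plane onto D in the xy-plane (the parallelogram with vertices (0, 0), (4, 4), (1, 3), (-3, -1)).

Compute the Jacobian determinant of (x, y) with respect to (u, v):

    ∂(x,y)/∂(u,v) = | 2  -3 | = (2)(-1) - (-3)(2) = 4.
                   | 2  -1 |

Its absolute value is |J| = 4 (the area scaling factor).

Substituting x = 2u - 3v, y = 2u - v into the integrand,

    24x + 24y → 96u - 96v,

so the integral becomes

    ∬_R (96u - 96v) · |J| du dv = ∫_0^2 ∫_0^1 (384u - 384v) dv du.

Inner (v): 384u - 192.
Outer (u): 384.

Therefore ∬_D (24x + 24y) dx dy = 384.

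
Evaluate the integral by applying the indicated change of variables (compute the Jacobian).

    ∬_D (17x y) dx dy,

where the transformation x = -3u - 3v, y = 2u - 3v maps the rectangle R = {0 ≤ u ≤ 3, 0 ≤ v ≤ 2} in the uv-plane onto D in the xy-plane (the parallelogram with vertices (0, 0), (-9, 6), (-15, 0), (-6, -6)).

Compute the Jacobian determinant of (x, y) with respect to (u, v):

    ∂(x,y)/∂(u,v) = | -3  -3 | = (-3)(-3) - (-3)(2) = 15.
                   | 2  -3 |

Its absolute value is |J| = 15 (the area scaling factor).

Substituting x = -3u - 3v, y = 2u - 3v into the integrand,

    17x y → -102u^2 + 51u v + 153v^2,

so the integral becomes

    ∬_R (-102u^2 + 51u v + 153v^2) · |J| du dv = ∫_0^3 ∫_0^2 (-1530u^2 + 765u v + 2295v^2) dv du.

Inner (v): -3060u^2 + 1530u + 6120.
Outer (u): -2295.

Therefore ∬_D (17x y) dx dy = -2295.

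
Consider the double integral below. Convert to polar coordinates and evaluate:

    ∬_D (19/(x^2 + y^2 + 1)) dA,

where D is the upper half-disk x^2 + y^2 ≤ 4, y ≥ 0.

The region D is 0 ≤ r ≤ 2, 0 ≤ θ ≤ π in polar coordinates, where x = r cos(θ), y = r sin(θ), and dA = r dr dθ.

Under the substitution, the integrand becomes 19/(r^2 + 1), so

    ∬_D (19/(x^2 + y^2 + 1)) dA = ∫_{0}^{π} ∫_{0}^{2} (19/(r^2 + 1)) · r dr dθ.

Inner integral (in r): ∫_{0}^{2} (19/(r^2 + 1)) · r dr = 19log(5)/2.

Outer integral (in θ): ∫_{0}^{π} (19log(5)/2) dθ = 19π log(5)/2.

Therefore ∬_D (19/(x^2 + y^2 + 1)) dA = 19π log(5)/2.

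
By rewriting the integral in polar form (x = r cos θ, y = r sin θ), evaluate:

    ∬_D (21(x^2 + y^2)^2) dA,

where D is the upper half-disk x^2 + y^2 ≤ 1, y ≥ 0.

The region D is 0 ≤ r ≤ 1, 0 ≤ θ ≤ π in polar coordinates, where x = r cos(θ), y = r sin(θ), and dA = r dr dθ.

Under the substitution, the integrand becomes 21r^4, so

    ∬_D (21(x^2 + y^2)^2) dA = ∫_{0}^{π} ∫_{0}^{1} (21r^4) · r dr dθ.

Inner integral (in r): ∫_{0}^{1} (21r^4) · r dr = 7/2.

Outer integral (in θ): ∫_{0}^{π} (7/2) dθ = 7π/2.

Therefore ∬_D (21(x^2 + y^2)^2) dA = 7π/2.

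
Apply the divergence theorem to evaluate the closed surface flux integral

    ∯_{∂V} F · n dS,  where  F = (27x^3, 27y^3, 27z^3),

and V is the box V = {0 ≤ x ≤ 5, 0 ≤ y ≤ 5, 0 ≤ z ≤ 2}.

By the divergence theorem,

    ∯_{∂V} F · n dS = ∭_V (∇ · F) dV.

Compute the divergence:
    ∇ · F = ∂F_x/∂x + ∂F_y/∂y + ∂F_z/∂z = 81x^2 + 81y^2 + 81z^2.

V is a rectangular box, so dV = dx dy dz with 0 ≤ x ≤ 5, 0 ≤ y ≤ 5, 0 ≤ z ≤ 2.

Integrate (81x^2 + 81y^2 + 81z^2) over V as an iterated integral:

    ∭_V (∇·F) dV = ∫_0^{5} ∫_0^{5} ∫_0^{2} (81x^2 + 81y^2 + 81z^2) dz dy dx.

Inner (z from 0 to 2): 162x^2 + 162y^2 + 216.
Middle (y from 0 to 5): 810x^2 + 7830.
Outer (x from 0 to 5): 72900.

Therefore ∯_{∂V} F · n dS = 72900.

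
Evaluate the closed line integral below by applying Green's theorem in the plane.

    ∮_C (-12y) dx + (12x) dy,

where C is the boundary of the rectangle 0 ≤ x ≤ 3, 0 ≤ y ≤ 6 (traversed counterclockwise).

Green's theorem converts the closed line integral into a double integral over the enclosed region D:

    ∮_C P dx + Q dy = ∬_D (∂Q/∂x - ∂P/∂y) dA.

Here P = -12y, Q = 12x, so

    ∂Q/∂x = 12,    ∂P/∂y = -12,
    ∂Q/∂x - ∂P/∂y = 24.

D is the region 0 ≤ x ≤ 3, 0 ≤ y ≤ 6. Evaluating the double integral:

    ∬_D (24) dA = ∫_0^{3} ∫_0^{6} (24) dy dx.

Inner (y from 0 to 6): 144.
Outer (x from 0 to 3): 432.

Therefore ∮_C P dx + Q dy = 432.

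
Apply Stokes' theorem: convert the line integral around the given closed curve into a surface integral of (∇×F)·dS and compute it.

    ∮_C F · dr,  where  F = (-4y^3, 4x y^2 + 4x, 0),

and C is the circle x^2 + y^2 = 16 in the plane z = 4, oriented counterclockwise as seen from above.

Let S be the flat disk x^2 + y^2 ≤ 16 in the plane z = 4, with upward unit normal n̂ = ẑ. By Stokes' theorem,

    ∮_C F · dr = ∬_S (∇ × F) · n̂ dS = ∬_D (curl F)_z dA,

where D is the disk x^2 + y^2 ≤ 16.

Compute the curl of F = (-4y^3, 4x y^2 + 4x, 0):
    (∇ × F)_x = ∂F_z/∂y - ∂F_y/∂z = 0,
    (∇ × F)_y = ∂F_x/∂z - ∂F_z/∂x = 0,
    (∇ × F)_z = ∂F_y/∂x - ∂F_x/∂y = 16y^2 + 4.

On z = 4, (curl F)_z = 16y^2 + 4.

Convert to polar (x = r cos θ, y = r sin θ, dA = r dr dθ); the integrand becomes 16r^2sin(θ)^2 + 4, so

    ∬_D (curl F)_z dA = ∫_0^{2π} ∫_0^{4} (16r^2sin(θ)^2 + 4) · r dr dθ.

Inner (r from 0 to 4): 1024sin(θ)^2 + 32.
Outer (θ from 0 to 2π): 1088π.

Therefore ∮_C F · dr = 1088π.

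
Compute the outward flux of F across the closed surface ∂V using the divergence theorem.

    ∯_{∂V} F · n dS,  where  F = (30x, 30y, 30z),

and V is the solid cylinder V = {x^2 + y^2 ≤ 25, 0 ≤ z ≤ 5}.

By the divergence theorem,

    ∯_{∂V} F · n dS = ∭_V (∇ · F) dV.

Compute the divergence:
    ∇ · F = ∂F_x/∂x + ∂F_y/∂y + ∂F_z/∂z = 30 + 30 + 30 = 90.

In cylindrical coordinates, x = r cos(θ), y = r sin(θ), z = z, dV = r dr dθ dz, with 0 ≤ r ≤ 5, 0 ≤ θ ≤ 2π, 0 ≤ z ≤ 5.

The integrand, after substitution and multiplying by the volume element, becomes (90) · r, so

    ∭_V (∇·F) dV = ∫_0^{2π} ∫_0^{5} ∫_0^{5} (90) · r dz dr dθ.

Inner (z from 0 to 5): 450r.
Middle (r from 0 to 5): 5625.
Outer (θ from 0 to 2π): 11250π.

Therefore ∯_{∂V} F · n dS = 11250π.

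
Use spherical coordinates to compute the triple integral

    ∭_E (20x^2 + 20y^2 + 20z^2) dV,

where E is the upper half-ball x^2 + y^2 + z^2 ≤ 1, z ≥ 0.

In spherical coordinates, x = ρ sin(φ) cos(θ), y = ρ sin(φ) sin(θ), z = ρ cos(φ), and dV = ρ^2 sin(φ) dρ dφ dθ.

The integrand becomes 20ρ^2, so

    ∭_E (20x^2 + 20y^2 + 20z^2) dV = ∫_{0}^{2π} ∫_{0}^{π/2} ∫_{0}^{1} (20ρ^2) · ρ^2 sin(φ) dρ dφ dθ.

Inner (ρ): 4sin(φ).
Middle (φ): 4.
Outer (θ): 8π.

Therefore the triple integral equals 8π.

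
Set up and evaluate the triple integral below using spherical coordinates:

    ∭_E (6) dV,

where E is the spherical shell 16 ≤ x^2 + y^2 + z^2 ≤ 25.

In spherical coordinates, x = ρ sin(φ) cos(θ), y = ρ sin(φ) sin(θ), z = ρ cos(φ), and dV = ρ^2 sin(φ) dρ dφ dθ.

The integrand becomes 6, so

    ∭_E (6) dV = ∫_{0}^{2π} ∫_{0}^{π} ∫_{4}^{5} (6) · ρ^2 sin(φ) dρ dφ dθ.

Inner (ρ): 122sin(φ).
Middle (φ): 244.
Outer (θ): 488π.

Therefore the triple integral equals 488π.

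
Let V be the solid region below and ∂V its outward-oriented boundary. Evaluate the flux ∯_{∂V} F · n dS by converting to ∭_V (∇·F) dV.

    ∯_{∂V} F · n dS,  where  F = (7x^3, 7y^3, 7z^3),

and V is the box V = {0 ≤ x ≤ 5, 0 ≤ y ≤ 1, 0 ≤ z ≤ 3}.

By the divergence theorem,

    ∯_{∂V} F · n dS = ∭_V (∇ · F) dV.

Compute the divergence:
    ∇ · F = ∂F_x/∂x + ∂F_y/∂y + ∂F_z/∂z = 21x^2 + 21y^2 + 21z^2.

V is a rectangular box, so dV = dx dy dz with 0 ≤ x ≤ 5, 0 ≤ y ≤ 1, 0 ≤ z ≤ 3.

Integrate (21x^2 + 21y^2 + 21z^2) over V as an iterated integral:

    ∭_V (∇·F) dV = ∫_0^{5} ∫_0^{1} ∫_0^{3} (21x^2 + 21y^2 + 21z^2) dz dy dx.

Inner (z from 0 to 3): 63x^2 + 63y^2 + 189.
Middle (y from 0 to 1): 63x^2 + 210.
Outer (x from 0 to 5): 3675.

Therefore ∯_{∂V} F · n dS = 3675.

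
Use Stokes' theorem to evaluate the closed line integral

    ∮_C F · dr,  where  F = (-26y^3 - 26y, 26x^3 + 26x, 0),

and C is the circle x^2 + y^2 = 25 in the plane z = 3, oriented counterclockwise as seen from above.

Let S be the flat disk x^2 + y^2 ≤ 25 in the plane z = 3, with upward unit normal n̂ = ẑ. By Stokes' theorem,

    ∮_C F · dr = ∬_S (∇ × F) · n̂ dS = ∬_D (curl F)_z dA,

where D is the disk x^2 + y^2 ≤ 25.

Compute the curl of F = (-26y^3 - 26y, 26x^3 + 26x, 0):
    (∇ × F)_x = ∂F_z/∂y - ∂F_y/∂z = 0,
    (∇ × F)_y = ∂F_x/∂z - ∂F_z/∂x = 0,
    (∇ × F)_z = ∂F_y/∂x - ∂F_x/∂y = 78x^2 + 78y^2 + 52.

On z = 3, (curl F)_z = 78x^2 + 78y^2 + 52.

Convert to polar (x = r cos θ, y = r sin θ, dA = r dr dθ); the integrand becomes 78r^2 + 52, so

    ∬_D (curl F)_z dA = ∫_0^{2π} ∫_0^{5} (78r^2 + 52) · r dr dθ.

Inner (r from 0 to 5): 25675/2.
Outer (θ from 0 to 2π): 25675π.

Therefore ∮_C F · dr = 25675π.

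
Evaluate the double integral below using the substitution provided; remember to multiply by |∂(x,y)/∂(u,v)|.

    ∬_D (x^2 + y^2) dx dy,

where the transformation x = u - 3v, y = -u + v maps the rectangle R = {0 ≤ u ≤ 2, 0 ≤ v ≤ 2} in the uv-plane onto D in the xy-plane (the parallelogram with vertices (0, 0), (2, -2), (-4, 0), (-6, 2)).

Compute the Jacobian determinant of (x, y) with respect to (u, v):

    ∂(x,y)/∂(u,v) = | 1  -3 | = (1)(1) - (-3)(-1) = -2.
                   | -1  1 |

Its absolute value is |J| = 2 (the area scaling factor).

Substituting x = u - 3v, y = -u + v into the integrand,

    x^2 + y^2 → 2u^2 - 8u v + 10v^2,

so the integral becomes

    ∬_R (2u^2 - 8u v + 10v^2) · |J| du dv = ∫_0^2 ∫_0^2 (4u^2 - 16u v + 20v^2) dv du.

Inner (v): 8u^2 - 32u + 160/3.
Outer (u): 64.

Therefore ∬_D (x^2 + y^2) dx dy = 64.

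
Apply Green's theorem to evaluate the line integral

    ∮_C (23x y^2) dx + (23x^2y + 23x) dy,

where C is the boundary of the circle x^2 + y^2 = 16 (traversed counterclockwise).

Green's theorem converts the closed line integral into a double integral over the enclosed region D:

    ∮_C P dx + Q dy = ∬_D (∂Q/∂x - ∂P/∂y) dA.

Here P = 23x y^2, Q = 23x^2y + 23x, so

    ∂Q/∂x = 46x y + 23,    ∂P/∂y = 46x y,
    ∂Q/∂x - ∂P/∂y = 23.

D is the region x^2 + y^2 ≤ 16. Evaluating the double integral:

In polar coordinates (x = r cos θ, y = r sin θ, dA = r dr dθ) the integrand becomes 23, so

    ∬_D (23) dA = ∫_0^{2π} ∫_0^{4} (23) · r dr dθ.

Inner (r from 0 to 4): 184.
Outer (θ from 0 to 2π): 368π.

Therefore ∮_C P dx + Q dy = 368π.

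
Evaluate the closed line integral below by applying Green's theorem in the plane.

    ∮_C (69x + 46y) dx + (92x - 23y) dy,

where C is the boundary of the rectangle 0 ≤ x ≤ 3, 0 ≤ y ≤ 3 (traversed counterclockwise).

Green's theorem converts the closed line integral into a double integral over the enclosed region D:

    ∮_C P dx + Q dy = ∬_D (∂Q/∂x - ∂P/∂y) dA.

Here P = 69x + 46y, Q = 92x - 23y, so

    ∂Q/∂x = 92,    ∂P/∂y = 46,
    ∂Q/∂x - ∂P/∂y = 46.

D is the region 0 ≤ x ≤ 3, 0 ≤ y ≤ 3. Evaluating the double integral:

    ∬_D (46) dA = ∫_0^{3} ∫_0^{3} (46) dy dx.

Inner (y from 0 to 3): 138.
Outer (x from 0 to 3): 414.

Therefore ∮_C P dx + Q dy = 414.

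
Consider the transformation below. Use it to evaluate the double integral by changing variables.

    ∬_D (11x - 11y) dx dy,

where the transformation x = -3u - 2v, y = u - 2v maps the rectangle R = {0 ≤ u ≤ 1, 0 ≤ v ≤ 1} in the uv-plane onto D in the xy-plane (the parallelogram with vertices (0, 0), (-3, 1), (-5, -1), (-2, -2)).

Compute the Jacobian determinant of (x, y) with respect to (u, v):

    ∂(x,y)/∂(u,v) = | -3  -2 | = (-3)(-2) - (-2)(1) = 8.
                   | 1  -2 |

Its absolute value is |J| = 8 (the area scaling factor).

Substituting x = -3u - 2v, y = u - 2v into the integrand,

    11x - 11y → -44u,

so the integral becomes

    ∬_R (-44u) · |J| du dv = ∫_0^1 ∫_0^1 (-352u) dv du.

Inner (v): -352u.
Outer (u): -176.

Therefore ∬_D (11x - 11y) dx dy = -176.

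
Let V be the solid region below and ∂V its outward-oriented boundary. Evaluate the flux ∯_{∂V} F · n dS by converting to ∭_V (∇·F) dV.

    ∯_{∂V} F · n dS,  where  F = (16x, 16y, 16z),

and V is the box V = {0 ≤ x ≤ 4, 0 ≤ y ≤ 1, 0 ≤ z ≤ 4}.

By the divergence theorem,

    ∯_{∂V} F · n dS = ∭_V (∇ · F) dV.

Compute the divergence:
    ∇ · F = ∂F_x/∂x + ∂F_y/∂y + ∂F_z/∂z = 16 + 16 + 16 = 48.

V is a rectangular box, so dV = dx dy dz with 0 ≤ x ≤ 4, 0 ≤ y ≤ 1, 0 ≤ z ≤ 4.

Integrate (48) over V as an iterated integral:

    ∭_V (∇·F) dV = ∫_0^{4} ∫_0^{1} ∫_0^{4} (48) dz dy dx.

Inner (z from 0 to 4): 192.
Middle (y from 0 to 1): 192.
Outer (x from 0 to 4): 768.

Therefore ∯_{∂V} F · n dS = 768.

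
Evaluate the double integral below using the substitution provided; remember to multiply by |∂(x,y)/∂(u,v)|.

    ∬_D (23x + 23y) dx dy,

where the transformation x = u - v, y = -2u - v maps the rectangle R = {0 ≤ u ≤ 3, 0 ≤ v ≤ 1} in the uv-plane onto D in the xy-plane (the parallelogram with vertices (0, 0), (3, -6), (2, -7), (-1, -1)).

Compute the Jacobian determinant of (x, y) with respect to (u, v):

    ∂(x,y)/∂(u,v) = | 1  -1 | = (1)(-1) - (-1)(-2) = -3.
                   | -2  -1 |

Its absolute value is |J| = 3 (the area scaling factor).

Substituting x = u - v, y = -2u - v into the integrand,

    23x + 23y → -23u - 46v,

so the integral becomes

    ∬_R (-23u - 46v) · |J| du dv = ∫_0^3 ∫_0^1 (-69u - 138v) dv du.

Inner (v): -69u - 69.
Outer (u): -1035/2.

Therefore ∬_D (23x + 23y) dx dy = -1035/2.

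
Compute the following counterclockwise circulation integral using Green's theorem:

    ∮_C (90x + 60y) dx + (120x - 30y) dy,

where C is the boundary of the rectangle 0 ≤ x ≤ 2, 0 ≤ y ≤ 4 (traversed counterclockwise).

Green's theorem converts the closed line integral into a double integral over the enclosed region D:

    ∮_C P dx + Q dy = ∬_D (∂Q/∂x - ∂P/∂y) dA.

Here P = 90x + 60y, Q = 120x - 30y, so

    ∂Q/∂x = 120,    ∂P/∂y = 60,
    ∂Q/∂x - ∂P/∂y = 60.

D is the region 0 ≤ x ≤ 2, 0 ≤ y ≤ 4. Evaluating the double integral:

    ∬_D (60) dA = ∫_0^{2} ∫_0^{4} (60) dy dx.

Inner (y from 0 to 4): 240.
Outer (x from 0 to 2): 480.

Therefore ∮_C P dx + Q dy = 480.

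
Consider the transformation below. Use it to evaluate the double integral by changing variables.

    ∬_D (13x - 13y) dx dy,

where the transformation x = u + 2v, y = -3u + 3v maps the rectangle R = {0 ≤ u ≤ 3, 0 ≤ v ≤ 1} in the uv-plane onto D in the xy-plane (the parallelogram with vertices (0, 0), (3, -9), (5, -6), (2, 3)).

Compute the Jacobian determinant of (x, y) with respect to (u, v):

    ∂(x,y)/∂(u,v) = | 1  2 | = (1)(3) - (2)(-3) = 9.
                   | -3  3 |

Its absolute value is |J| = 9 (the area scaling factor).

Substituting x = u + 2v, y = -3u + 3v into the integrand,

    13x - 13y → 52u - 13v,

so the integral becomes

    ∬_R (52u - 13v) · |J| du dv = ∫_0^3 ∫_0^1 (468u - 117v) dv du.

Inner (v): 468u - 117/2.
Outer (u): 3861/2.

Therefore ∬_D (13x - 13y) dx dy = 3861/2.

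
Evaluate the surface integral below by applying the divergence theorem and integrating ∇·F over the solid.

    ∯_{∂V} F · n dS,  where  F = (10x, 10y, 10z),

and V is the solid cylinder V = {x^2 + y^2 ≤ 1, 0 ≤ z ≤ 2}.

By the divergence theorem,

    ∯_{∂V} F · n dS = ∭_V (∇ · F) dV.

Compute the divergence:
    ∇ · F = ∂F_x/∂x + ∂F_y/∂y + ∂F_z/∂z = 10 + 10 + 10 = 30.

In cylindrical coordinates, x = r cos(θ), y = r sin(θ), z = z, dV = r dr dθ dz, with 0 ≤ r ≤ 1, 0 ≤ θ ≤ 2π, 0 ≤ z ≤ 2.

The integrand, after substitution and multiplying by the volume element, becomes (30) · r, so

    ∭_V (∇·F) dV = ∫_0^{2π} ∫_0^{1} ∫_0^{2} (30) · r dz dr dθ.

Inner (z from 0 to 2): 60r.
Middle (r from 0 to 1): 30.
Outer (θ from 0 to 2π): 60π.

Therefore ∯_{∂V} F · n dS = 60π.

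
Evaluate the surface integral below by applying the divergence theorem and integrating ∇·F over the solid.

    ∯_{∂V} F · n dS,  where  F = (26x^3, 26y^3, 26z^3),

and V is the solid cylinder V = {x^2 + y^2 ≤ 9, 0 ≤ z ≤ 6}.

By the divergence theorem,

    ∯_{∂V} F · n dS = ∭_V (∇ · F) dV.

Compute the divergence:
    ∇ · F = ∂F_x/∂x + ∂F_y/∂y + ∂F_z/∂z = 78x^2 + 78y^2 + 78z^2.

In cylindrical coordinates, x = r cos(θ), y = r sin(θ), z = z, dV = r dr dθ dz, with 0 ≤ r ≤ 3, 0 ≤ θ ≤ 2π, 0 ≤ z ≤ 6.

The integrand, after substitution and multiplying by the volume element, becomes (78r^2 + 78z^2) · r, so

    ∭_V (∇·F) dV = ∫_0^{2π} ∫_0^{3} ∫_0^{6} (78r^2 + 78z^2) · r dz dr dθ.

Inner (z from 0 to 6): 468r (r^2 + 12).
Middle (r from 0 to 3): 34749.
Outer (θ from 0 to 2π): 69498π.

Therefore ∯_{∂V} F · n dS = 69498π.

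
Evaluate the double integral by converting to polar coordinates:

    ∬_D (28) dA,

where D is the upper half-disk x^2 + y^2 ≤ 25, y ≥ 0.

The region D is 0 ≤ r ≤ 5, 0 ≤ θ ≤ π in polar coordinates, where x = r cos(θ), y = r sin(θ), and dA = r dr dθ.

Under the substitution, the integrand becomes 28, so

    ∬_D (28) dA = ∫_{0}^{π} ∫_{0}^{5} (28) · r dr dθ.

Inner integral (in r): ∫_{0}^{5} (28) · r dr = 350.

Outer integral (in θ): ∫_{0}^{π} (350) dθ = 350π.

Therefore ∬_D (28) dA = 350π.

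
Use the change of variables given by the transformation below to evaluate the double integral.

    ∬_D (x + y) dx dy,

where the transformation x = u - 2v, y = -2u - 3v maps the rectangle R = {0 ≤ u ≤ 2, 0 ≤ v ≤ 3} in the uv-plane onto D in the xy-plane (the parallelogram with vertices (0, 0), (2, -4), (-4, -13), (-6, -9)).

Compute the Jacobian determinant of (x, y) with respect to (u, v):

    ∂(x,y)/∂(u,v) = | 1  -2 | = (1)(-3) - (-2)(-2) = -7.
                   | -2  -3 |

Its absolute value is |J| = 7 (the area scaling factor).

Substituting x = u - 2v, y = -2u - 3v into the integrand,

    x + y → -u - 5v,

so the integral becomes

    ∬_R (-u - 5v) · |J| du dv = ∫_0^2 ∫_0^3 (-7u - 35v) dv du.

Inner (v): -21u - 315/2.
Outer (u): -357.

Therefore ∬_D (x + y) dx dy = -357.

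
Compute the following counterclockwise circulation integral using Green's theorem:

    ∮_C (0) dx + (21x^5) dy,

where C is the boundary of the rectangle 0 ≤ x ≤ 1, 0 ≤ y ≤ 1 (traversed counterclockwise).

Green's theorem converts the closed line integral into a double integral over the enclosed region D:

    ∮_C P dx + Q dy = ∬_D (∂Q/∂x - ∂P/∂y) dA.

Here P = 0, Q = 21x^5, so

    ∂Q/∂x = 105x^4,    ∂P/∂y = 0,
    ∂Q/∂x - ∂P/∂y = 105x^4.

D is the region 0 ≤ x ≤ 1, 0 ≤ y ≤ 1. Evaluating the double integral:

    ∬_D (105x^4) dA = ∫_0^{1} ∫_0^{1} (105x^4) dy dx.

Inner (y from 0 to 1): 105x^4.
Outer (x from 0 to 1): 21.

Therefore ∮_C P dx + Q dy = 21.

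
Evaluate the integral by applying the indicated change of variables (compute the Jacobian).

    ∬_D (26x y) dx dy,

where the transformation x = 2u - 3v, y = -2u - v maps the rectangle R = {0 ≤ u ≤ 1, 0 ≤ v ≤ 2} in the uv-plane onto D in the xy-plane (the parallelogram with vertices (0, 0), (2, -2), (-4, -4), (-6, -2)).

Compute the Jacobian determinant of (x, y) with respect to (u, v):

    ∂(x,y)/∂(u,v) = | 2  -3 | = (2)(-1) - (-3)(-2) = -8.
                   | -2  -1 |

Its absolute value is |J| = 8 (the area scaling factor).

Substituting x = 2u - 3v, y = -2u - v into the integrand,

    26x y → -104u^2 + 104u v + 78v^2,

so the integral becomes

    ∬_R (-104u^2 + 104u v + 78v^2) · |J| du dv = ∫_0^1 ∫_0^2 (-832u^2 + 832u v + 624v^2) dv du.

Inner (v): -1664u^2 + 1664u + 1664.
Outer (u): 5824/3.

Therefore ∬_D (26x y) dx dy = 5824/3.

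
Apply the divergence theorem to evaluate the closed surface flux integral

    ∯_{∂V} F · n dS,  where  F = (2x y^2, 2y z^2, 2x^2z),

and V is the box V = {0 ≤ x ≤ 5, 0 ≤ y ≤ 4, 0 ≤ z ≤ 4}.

By the divergence theorem,

    ∯_{∂V} F · n dS = ∭_V (∇ · F) dV.

Compute the divergence:
    ∇ · F = ∂F_x/∂x + ∂F_y/∂y + ∂F_z/∂z = 2y^2 + 2z^2 + 2x^2 = 2x^2 + 2y^2 + 2z^2.

V is a rectangular box, so dV = dx dy dz with 0 ≤ x ≤ 5, 0 ≤ y ≤ 4, 0 ≤ z ≤ 4.

Integrate (2x^2 + 2y^2 + 2z^2) over V as an iterated integral:

    ∭_V (∇·F) dV = ∫_0^{5} ∫_0^{4} ∫_0^{4} (2x^2 + 2y^2 + 2z^2) dz dy dx.

Inner (z from 0 to 4): 8x^2 + 8y^2 + 128/3.
Middle (y from 0 to 4): 32x^2 + 1024/3.
Outer (x from 0 to 5): 3040.

Therefore ∯_{∂V} F · n dS = 3040.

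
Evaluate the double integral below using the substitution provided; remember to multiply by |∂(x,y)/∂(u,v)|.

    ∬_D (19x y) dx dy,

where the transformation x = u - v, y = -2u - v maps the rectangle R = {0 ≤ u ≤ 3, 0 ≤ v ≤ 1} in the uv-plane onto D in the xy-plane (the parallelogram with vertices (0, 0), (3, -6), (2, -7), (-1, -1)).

Compute the Jacobian determinant of (x, y) with respect to (u, v):

    ∂(x,y)/∂(u,v) = | 1  -1 | = (1)(-1) - (-1)(-2) = -3.
                   | -2  -1 |

Its absolute value is |J| = 3 (the area scaling factor).

Substituting x = u - v, y = -2u - v into the integrand,

    19x y → -38u^2 + 19u v + 19v^2,

so the integral becomes

    ∬_R (-38u^2 + 19u v + 19v^2) · |J| du dv = ∫_0^3 ∫_0^1 (-114u^2 + 57u v + 57v^2) dv du.

Inner (v): -114u^2 + 57u/2 + 19.
Outer (u): -3363/4.

Therefore ∬_D (19x y) dx dy = -3363/4.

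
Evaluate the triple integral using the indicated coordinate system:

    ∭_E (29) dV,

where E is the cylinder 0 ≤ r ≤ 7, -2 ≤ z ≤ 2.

In cylindrical coordinates, x = r cos(θ), y = r sin(θ), z = z, and dV = r dr dθ dz.

The integrand becomes 29, so

    ∭_E (29) dV = ∫_{0}^{2π} ∫_{0}^{7} ∫_{-2}^{2} (29) · r dz dr dθ.

Inner (z): 116r.
Middle (r from 0 to 7): 2842.
Outer (θ): 5684π.

Therefore the triple integral equals 5684π.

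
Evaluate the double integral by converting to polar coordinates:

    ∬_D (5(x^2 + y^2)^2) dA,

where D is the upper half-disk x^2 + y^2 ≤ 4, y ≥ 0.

The region D is 0 ≤ r ≤ 2, 0 ≤ θ ≤ π in polar coordinates, where x = r cos(θ), y = r sin(θ), and dA = r dr dθ.

Under the substitution, the integrand becomes 5r^4, so

    ∬_D (5(x^2 + y^2)^2) dA = ∫_{0}^{π} ∫_{0}^{2} (5r^4) · r dr dθ.

Inner integral (in r): ∫_{0}^{2} (5r^4) · r dr = 160/3.

Outer integral (in θ): ∫_{0}^{π} (160/3) dθ = 160π/3.

Therefore ∬_D (5(x^2 + y^2)^2) dA = 160π/3.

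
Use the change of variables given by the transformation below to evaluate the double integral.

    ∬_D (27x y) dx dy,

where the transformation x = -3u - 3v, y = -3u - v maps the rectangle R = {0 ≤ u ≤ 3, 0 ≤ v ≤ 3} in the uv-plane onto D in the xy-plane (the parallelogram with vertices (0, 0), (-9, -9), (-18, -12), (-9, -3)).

Compute the Jacobian determinant of (x, y) with respect to (u, v):

    ∂(x,y)/∂(u,v) = | -3  -3 | = (-3)(-1) - (-3)(-3) = -6.
                   | -3  -1 |

Its absolute value is |J| = 6 (the area scaling factor).

Substituting x = -3u - 3v, y = -3u - v into the integrand,

    27x y → 243u^2 + 324u v + 81v^2,

so the integral becomes

    ∬_R (243u^2 + 324u v + 81v^2) · |J| du dv = ∫_0^3 ∫_0^3 (1458u^2 + 1944u v + 486v^2) dv du.

Inner (v): 4374u^2 + 8748u + 4374.
Outer (u): 91854.

Therefore ∬_D (27x y) dx dy = 91854.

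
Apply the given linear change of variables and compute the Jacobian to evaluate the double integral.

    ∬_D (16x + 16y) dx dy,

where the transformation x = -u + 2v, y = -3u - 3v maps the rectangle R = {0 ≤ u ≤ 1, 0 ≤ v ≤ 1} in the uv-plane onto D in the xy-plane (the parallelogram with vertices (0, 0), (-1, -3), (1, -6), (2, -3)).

Compute the Jacobian determinant of (x, y) with respect to (u, v):

    ∂(x,y)/∂(u,v) = | -1  2 | = (-1)(-3) - (2)(-3) = 9.
                   | -3  -3 |

Its absolute value is |J| = 9 (the area scaling factor).

Substituting x = -u + 2v, y = -3u - 3v into the integrand,

    16x + 16y → -64u - 16v,

so the integral becomes

    ∬_R (-64u - 16v) · |J| du dv = ∫_0^1 ∫_0^1 (-576u - 144v) dv du.

Inner (v): -576u - 72.
Outer (u): -360.

Therefore ∬_D (16x + 16y) dx dy = -360.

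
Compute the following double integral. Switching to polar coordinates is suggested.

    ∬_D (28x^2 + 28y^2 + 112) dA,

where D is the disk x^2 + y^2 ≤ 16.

The region D is 0 ≤ r ≤ 4, 0 ≤ θ ≤ 2π in polar coordinates, where x = r cos(θ), y = r sin(θ), and dA = r dr dθ.

Under the substitution, the integrand becomes 28r^2 + 112, so

    ∬_D (28x^2 + 28y^2 + 112) dA = ∫_{0}^{2π} ∫_{0}^{4} (28r^2 + 112) · r dr dθ.

Inner integral (in r): ∫_{0}^{4} (28r^2 + 112) · r dr = 2688.

Outer integral (in θ): ∫_{0}^{2π} (2688) dθ = 5376π.

Therefore ∬_D (28x^2 + 28y^2 + 112) dA = 5376π.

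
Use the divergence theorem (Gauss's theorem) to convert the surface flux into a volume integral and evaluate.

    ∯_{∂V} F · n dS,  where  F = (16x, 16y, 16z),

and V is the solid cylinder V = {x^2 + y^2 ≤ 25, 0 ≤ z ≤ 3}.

By the divergence theorem,

    ∯_{∂V} F · n dS = ∭_V (∇ · F) dV.

Compute the divergence:
    ∇ · F = ∂F_x/∂x + ∂F_y/∂y + ∂F_z/∂z = 16 + 16 + 16 = 48.

In cylindrical coordinates, x = r cos(θ), y = r sin(θ), z = z, dV = r dr dθ dz, with 0 ≤ r ≤ 5, 0 ≤ θ ≤ 2π, 0 ≤ z ≤ 3.

The integrand, after substitution and multiplying by the volume element, becomes (48) · r, so

    ∭_V (∇·F) dV = ∫_0^{2π} ∫_0^{5} ∫_0^{3} (48) · r dz dr dθ.

Inner (z from 0 to 3): 144r.
Middle (r from 0 to 5): 1800.
Outer (θ from 0 to 2π): 3600π.

Therefore ∯_{∂V} F · n dS = 3600π.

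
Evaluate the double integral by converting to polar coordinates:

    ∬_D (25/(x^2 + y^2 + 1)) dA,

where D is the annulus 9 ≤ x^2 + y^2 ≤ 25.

The region D is 3 ≤ r ≤ 5, 0 ≤ θ ≤ 2π in polar coordinates, where x = r cos(θ), y = r sin(θ), and dA = r dr dθ.

Under the substitution, the integrand becomes 25/(r^2 + 1), so

    ∬_D (25/(x^2 + y^2 + 1)) dA = ∫_{0}^{2π} ∫_{3}^{5} (25/(r^2 + 1)) · r dr dθ.

Inner integral (in r): ∫_{3}^{5} (25/(r^2 + 1)) · r dr = log(23298085122481sqrt(65)/1220703125).

Outer integral (in θ): ∫_{0}^{2π} (log(23298085122481sqrt(65)/1220703125)) dθ = log((23298085122481sqrt(65)/1220703125)^(2π)).

Therefore ∬_D (25/(x^2 + y^2 + 1)) dA = log((23298085122481sqrt(65)/1220703125)^(2π)).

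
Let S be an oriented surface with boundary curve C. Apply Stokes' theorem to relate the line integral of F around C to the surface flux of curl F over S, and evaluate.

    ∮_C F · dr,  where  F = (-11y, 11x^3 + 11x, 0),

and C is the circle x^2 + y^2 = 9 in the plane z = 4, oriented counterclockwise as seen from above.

Let S be the flat disk x^2 + y^2 ≤ 9 in the plane z = 4, with upward unit normal n̂ = ẑ. By Stokes' theorem,

    ∮_C F · dr = ∬_S (∇ × F) · n̂ dS = ∬_D (curl F)_z dA,

where D is the disk x^2 + y^2 ≤ 9.

Compute the curl of F = (-11y, 11x^3 + 11x, 0):
    (∇ × F)_x = ∂F_z/∂y - ∂F_y/∂z = 0,
    (∇ × F)_y = ∂F_x/∂z - ∂F_z/∂x = 0,
    (∇ × F)_z = ∂F_y/∂x - ∂F_x/∂y = 33x^2 + 22.

On z = 4, (curl F)_z = 33x^2 + 22.

Convert to polar (x = r cos θ, y = r sin θ, dA = r dr dθ); the integrand becomes 33r^2cos(θ)^2 + 22, so

    ∬_D (curl F)_z dA = ∫_0^{2π} ∫_0^{3} (33r^2cos(θ)^2 + 22) · r dr dθ.

Inner (r from 0 to 3): 2673cos(θ)^2/4 + 99.
Outer (θ from 0 to 2π): 3465π/4.

Therefore ∮_C F · dr = 3465π/4.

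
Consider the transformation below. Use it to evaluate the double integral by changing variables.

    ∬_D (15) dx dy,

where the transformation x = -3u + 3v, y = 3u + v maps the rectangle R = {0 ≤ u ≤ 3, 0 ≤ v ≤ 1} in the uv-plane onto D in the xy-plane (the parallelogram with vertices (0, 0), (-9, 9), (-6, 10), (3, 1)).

Compute the Jacobian determinant of (x, y) with respect to (u, v):

    ∂(x,y)/∂(u,v) = | -3  3 | = (-3)(1) - (3)(3) = -12.
                   | 3  1 |

Its absolute value is |J| = 12 (the area scaling factor).

Substituting x = -3u + 3v, y = 3u + v into the integrand,

    15 → 15,

so the integral becomes

    ∬_R (15) · |J| du dv = ∫_0^3 ∫_0^1 (180) dv du.

Inner (v): 180.
Outer (u): 540.

Therefore ∬_D (15) dx dy = 540.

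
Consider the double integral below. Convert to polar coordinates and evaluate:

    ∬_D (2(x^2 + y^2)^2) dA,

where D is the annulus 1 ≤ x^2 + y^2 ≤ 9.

The region D is 1 ≤ r ≤ 3, 0 ≤ θ ≤ 2π in polar coordinates, where x = r cos(θ), y = r sin(θ), and dA = r dr dθ.

Under the substitution, the integrand becomes 2r^4, so

    ∬_D (2(x^2 + y^2)^2) dA = ∫_{0}^{2π} ∫_{1}^{3} (2r^4) · r dr dθ.

Inner integral (in r): ∫_{1}^{3} (2r^4) · r dr = 728/3.

Outer integral (in θ): ∫_{0}^{2π} (728/3) dθ = 1456π/3.

Therefore ∬_D (2(x^2 + y^2)^2) dA = 1456π/3.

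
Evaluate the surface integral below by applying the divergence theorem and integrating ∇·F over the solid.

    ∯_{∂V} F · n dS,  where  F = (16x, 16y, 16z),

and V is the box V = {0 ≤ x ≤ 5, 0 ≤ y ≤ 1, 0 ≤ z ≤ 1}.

By the divergence theorem,

    ∯_{∂V} F · n dS = ∭_V (∇ · F) dV.

Compute the divergence:
    ∇ · F = ∂F_x/∂x + ∂F_y/∂y + ∂F_z/∂z = 16 + 16 + 16 = 48.

V is a rectangular box, so dV = dx dy dz with 0 ≤ x ≤ 5, 0 ≤ y ≤ 1, 0 ≤ z ≤ 1.

Integrate (48) over V as an iterated integral:

    ∭_V (∇·F) dV = ∫_0^{5} ∫_0^{1} ∫_0^{1} (48) dz dy dx.

Inner (z from 0 to 1): 48.
Middle (y from 0 to 1): 48.
Outer (x from 0 to 5): 240.

Therefore ∯_{∂V} F · n dS = 240.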